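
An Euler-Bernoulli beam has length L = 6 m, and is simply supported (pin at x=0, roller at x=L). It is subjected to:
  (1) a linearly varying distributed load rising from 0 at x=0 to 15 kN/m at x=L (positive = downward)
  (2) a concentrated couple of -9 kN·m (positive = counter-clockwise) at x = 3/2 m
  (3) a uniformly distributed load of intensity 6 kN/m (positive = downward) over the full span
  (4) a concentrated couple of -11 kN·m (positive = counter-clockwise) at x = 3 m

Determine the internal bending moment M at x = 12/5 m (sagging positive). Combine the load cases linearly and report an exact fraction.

M(12/5) = 1429/25 kN·m

Load 1 — triangular load w₀=15 kN/m (0→w₀ over full span):
  M_1 = w₀Lx/6 - w₀x³/(6L) = 15·6·(12/5)/6 - 15·(12/5)³/(6·6) = 756/25 kN·m
Load 2 — applied couple M₀=-9 kN·m at a=3/2 m (b=L-a=9/2):
  M_2 = M₀x/L - M₀  [x>a] = (-9)·(12/5)/6 - (-9) = 27/5 kN·m
Load 3 — uniform load w=6 kN/m over full span:
  M_3 = wx(L-x)/2 = 6·(12/5)·(6-(12/5))/2 = 648/25 kN·m
Load 4 — applied couple M₀=-11 kN·m at a=3 m (b=L-a=3):
  M_4 = M₀x/L  [x≤a] = (-11)·(12/5)/6 = -22/5 kN·m
Superposition: M = Σ M_i = 1429/25 kN·m ≈ 57.160000 kN·m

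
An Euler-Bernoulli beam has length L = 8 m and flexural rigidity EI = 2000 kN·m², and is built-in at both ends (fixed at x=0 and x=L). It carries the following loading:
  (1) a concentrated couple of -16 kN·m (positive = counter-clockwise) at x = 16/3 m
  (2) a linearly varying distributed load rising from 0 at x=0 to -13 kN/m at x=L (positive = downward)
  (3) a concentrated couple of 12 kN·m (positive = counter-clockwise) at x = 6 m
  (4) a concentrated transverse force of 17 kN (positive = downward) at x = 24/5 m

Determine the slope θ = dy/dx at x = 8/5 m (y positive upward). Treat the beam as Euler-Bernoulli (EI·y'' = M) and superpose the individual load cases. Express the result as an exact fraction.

θ(8/5) = 7558/1171875 rad

Load 1 — applied couple M₀=-16 kN·m at a=16/3 m (b=L-a=8/3):
  θ_1 = (R_Ax²/2 - M_Ax)/EI  [x≤a] with R_A=-8/3, M_A=-16/3 = ((-8/3)·(8/5)²/2 - (-16/3)·(8/5))/2000 = 8/3125 rad
Load 2 — triangular load w₀=-13 kN/m (0→w₀ over full span):
  θ_2 = -w₀(2x(L-x)(L-2x)(x+2L)+x²(L-x)²)/(120LEI) = -(-13)·(2·(8/5)·(8-(8/5))·(8-2·(8/5))·((8/5)+2·8)+(8/5)²·(8-(8/5))²)/(120·8·2000) = 2912/234375 rad
Load 3 — applied couple M₀=12 kN·m at a=6 m (b=L-a=2):
  θ_3 = (R_Ax²/2 - M_Ax)/EI  [x≤a] with R_A=27/16, M_A=15/4 = ((27/16)·(8/5)²/2 - (15/4)·(8/5))/2000 = -6/3125 rad
Load 4 — point force P=17 kN at a=24/5 m (b=L-a=16/5):
  θ_4 = -Pb²x(2aL-(3a+b)x)/(2L³EI)  [x≤a] = -17·(16/5)²·(8/5)·(2·(24/5)·8-(3·(24/5)+(16/5))·(8/5))/(2·8³·2000) = -2584/390625 rad
Superposition: θ = Σ θ_i = 7558/1171875 rad ≈ 0.006449 rad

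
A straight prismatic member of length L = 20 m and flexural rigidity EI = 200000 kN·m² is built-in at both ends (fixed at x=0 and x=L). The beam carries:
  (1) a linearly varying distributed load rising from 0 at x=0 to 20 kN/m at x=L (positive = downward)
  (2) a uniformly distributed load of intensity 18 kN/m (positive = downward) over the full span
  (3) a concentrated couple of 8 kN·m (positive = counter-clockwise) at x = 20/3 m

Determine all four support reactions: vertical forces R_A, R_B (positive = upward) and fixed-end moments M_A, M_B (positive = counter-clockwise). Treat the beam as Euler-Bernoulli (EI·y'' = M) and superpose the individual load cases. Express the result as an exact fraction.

Load 1 — triangular load w₀=20 kN/m (0→w₀ over full span):
  R_A = 3w₀L/20 = 3·20·20/20 = 60 kN
  M_A = w₀L²/30 = 20·20²/30 = 800/3 kN·m
  R_B = 7w₀L/20 = 7·20·20/20 = 140 kN
  M_B = -w₀L²/20 = -20·20²/20 = -400 kN·m
Load 2 — uniform load w=18 kN/m over full span:
  R_A = wL/2 = 18·20/2 = 180 kN
  M_A = wL²/12 = 18·20²/12 = 600 kN·m
  R_B = wL/2 = 18·20/2 = 180 kN
  M_B = -wL²/12 = -18·20²/12 = -600 kN·m
Load 3 — applied couple M₀=8 kN·m at a=20/3 m (b=L-a=40/3):
  R_A = 6M₀ab/L³ = 6·8·(20/3)·(40/3)/20³ = 8/15 kN
  M_A = M₀b(2a-b)/L² = 8·(40/3)·(2·(20/3)-(40/3))/20² = 0 kN·m
  R_B = -6M₀ab/L³ = -6·8·(20/3)·(40/3)/20³ = -8/15 kN
  M_B = M₀a(2b-a)/L² = 8·(20/3)·(2·(40/3)-(20/3))/20² = 8/3 kN·m
Superposition: R_A = 3608/15 kN, M_A = 2600/3 kN·m, R_B = 4792/15 kN, M_B = -2992/3 kN·m

R_A = 3608/15 kN, M_A = 2600/3 kN·m, R_B = 4792/15 kN, M_B = -2992/3 kN·m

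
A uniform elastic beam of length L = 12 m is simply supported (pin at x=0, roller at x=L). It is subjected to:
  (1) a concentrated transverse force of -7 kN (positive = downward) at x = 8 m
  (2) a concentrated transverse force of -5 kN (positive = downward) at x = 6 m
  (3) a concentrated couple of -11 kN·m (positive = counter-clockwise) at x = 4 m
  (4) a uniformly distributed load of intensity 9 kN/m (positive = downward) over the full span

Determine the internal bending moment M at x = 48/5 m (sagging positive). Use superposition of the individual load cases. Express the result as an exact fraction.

M(48/5) = 2217/25 kN·m

Load 1 — point force P=-7 kN at a=8 m (b=L-a=4):
  M_1 = Pa(L-x)/L  [x>a] = (-7)·8·(12-(48/5))/12 = -56/5 kN·m
Load 2 — point force P=-5 kN at a=6 m (b=L-a=6):
  M_2 = Pa(L-x)/L  [x>a] = (-5)·6·(12-(48/5))/12 = -6 kN·m
Load 3 — applied couple M₀=-11 kN·m at a=4 m (b=L-a=8):
  M_3 = M₀x/L - M₀  [x>a] = (-11)·(48/5)/12 - (-11) = 11/5 kN·m
Load 4 — uniform load w=9 kN/m over full span:
  M_4 = wx(L-x)/2 = 9·(48/5)·(12-(48/5))/2 = 2592/25 kN·m
Superposition: M = Σ M_i = 2217/25 kN·m ≈ 88.680000 kN·m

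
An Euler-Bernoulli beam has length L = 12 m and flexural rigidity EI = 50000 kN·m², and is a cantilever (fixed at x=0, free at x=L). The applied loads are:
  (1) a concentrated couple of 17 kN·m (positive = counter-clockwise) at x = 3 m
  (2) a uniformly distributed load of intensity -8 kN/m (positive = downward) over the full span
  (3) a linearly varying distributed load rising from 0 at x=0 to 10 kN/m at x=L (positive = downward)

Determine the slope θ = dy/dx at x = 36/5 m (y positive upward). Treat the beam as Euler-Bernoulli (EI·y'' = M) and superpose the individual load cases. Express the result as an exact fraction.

θ(36/5) = 26679/6250000 rad

Load 1 — applied couple M₀=17 kN·m at a=3 m (b=L-a=9):
  θ_1 = M₀a/EI  [x>a] = 17·3/50000 = 51/50000 rad
Load 2 — uniform load w=-8 kN/m over full span:
  θ_2 = -wx(x²-3Lx+3L²)/(6EI) = -(-8)·(36/5)·((36/5)²-3·12·(36/5)+3·12²)/(6·50000) = 16848/390625 rad
Load 3 — triangular load w₀=10 kN/m (0→w₀ over full span):
  θ_3 = (w₀Lx²/4-w₀L²x/3-w₀x⁴/(24L))/EI = (10·12·(36/5)²/4-10·12²·(36/5)/3-10·(36/5)⁴/(24·12))/50000 = -15579/390625 rad
Superposition: θ = Σ θ_i = 26679/6250000 rad ≈ 0.004269 rad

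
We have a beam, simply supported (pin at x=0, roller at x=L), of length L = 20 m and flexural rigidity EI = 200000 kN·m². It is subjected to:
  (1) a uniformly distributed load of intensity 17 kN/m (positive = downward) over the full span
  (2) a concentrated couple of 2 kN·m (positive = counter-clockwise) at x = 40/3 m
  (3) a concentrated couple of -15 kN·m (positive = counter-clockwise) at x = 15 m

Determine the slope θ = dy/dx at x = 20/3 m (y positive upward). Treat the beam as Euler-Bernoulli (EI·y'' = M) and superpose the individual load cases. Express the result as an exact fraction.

Load 1 — uniform load w=17 kN/m over full span:
  θ_1 = -w(L³-6Lx²+4x³)/(24EI) = -17·(20³-6·20·(20/3)²+4·(20/3)³)/(24·200000) = -221/16200 rad
Load 2 — applied couple M₀=2 kN·m at a=40/3 m (b=L-a=20/3):
  θ_2 = (M₀x²/(2L)+C₁)/EI  [x≤a] with C₁=M₀(3b²-L²)/(6L)=-40/9 = (2·(20/3)²/(2·20)+(-40/9))/200000 = -1/90000 rad
Load 3 — applied couple M₀=-15 kN·m at a=15 m (b=L-a=5):
  θ_3 = (M₀x²/(2L)+C₁)/EI  [x≤a] with C₁=M₀(3b²-L²)/(6L)=325/8 = ((-15)·(20/3)²/(2·20)+(325/8))/200000 = 23/192000 rad
Superposition: θ = Σ θ_i = -350783/25920000 rad ≈ -0.013533 rad

θ(20/3) = -350783/25920000 rad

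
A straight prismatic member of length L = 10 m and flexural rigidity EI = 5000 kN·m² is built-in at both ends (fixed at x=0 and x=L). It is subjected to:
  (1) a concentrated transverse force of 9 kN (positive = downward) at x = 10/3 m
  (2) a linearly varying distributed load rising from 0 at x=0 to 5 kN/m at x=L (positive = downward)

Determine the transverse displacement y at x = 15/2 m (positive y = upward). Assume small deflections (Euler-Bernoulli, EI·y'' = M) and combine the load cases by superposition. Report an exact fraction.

y(15/2) = -2029/184320 m

Load 1 — point force P=9 kN at a=10/3 m (b=L-a=20/3):
  y_1 = -Pa²(L-x)²(3bL-(3b+a)(L-x))/(6L³EI)  [x>a] = -9·(10/3)²·(10-(15/2))²·(3·(20/3)·10-(3·(20/3)+(10/3))·(10-(15/2)))/(6·10³·5000) = -17/5760 m
Load 2 — triangular load w₀=5 kN/m (0→w₀ over full span):
  y_2 = -w₀x²(L-x)²(x+2L)/(120LEI) = -5·(15/2)²·(10-(15/2))²·((15/2)+2·10)/(120·10·5000) = -33/4096 m
Superposition: y = Σ y_i = -2029/184320 m ≈ -0.011008 m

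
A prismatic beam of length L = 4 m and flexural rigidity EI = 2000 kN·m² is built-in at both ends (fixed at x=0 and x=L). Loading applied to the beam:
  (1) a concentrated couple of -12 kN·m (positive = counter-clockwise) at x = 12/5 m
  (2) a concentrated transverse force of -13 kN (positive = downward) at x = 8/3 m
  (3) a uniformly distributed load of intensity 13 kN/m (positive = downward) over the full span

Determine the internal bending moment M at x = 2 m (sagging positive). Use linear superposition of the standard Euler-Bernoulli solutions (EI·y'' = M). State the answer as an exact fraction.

Load 1 — applied couple M₀=-12 kN·m at a=12/5 m (b=L-a=8/5):
  M_1 = R_Ax - M_A  [x≤a] with R_A=-108/25, M_A=-96/25 = (-108/25)·2 - (-96/25) = -24/5 kN·m
Load 2 — point force P=-13 kN at a=8/3 m (b=L-a=4/3):
  M_2 = Pb²(3a+b)x/L³ - Pab²/L²  [x≤a] = (-13)·(4/3)²·(3·(8/3)+(4/3))·2/4³ - (-13)·(8/3)·(4/3)²/4² = -26/9 kN·m
Load 3 — uniform load w=13 kN/m over full span:
  M_3 = wLx/2 - wL²/12 - wx²/2 = 13·4·2/2 - 13·4²/12 - 13·2²/2 = 26/3 kN·m
Superposition: M = Σ M_i = 44/45 kN·m ≈ 0.977778 kN·m

M(2) = 44/45 kN·m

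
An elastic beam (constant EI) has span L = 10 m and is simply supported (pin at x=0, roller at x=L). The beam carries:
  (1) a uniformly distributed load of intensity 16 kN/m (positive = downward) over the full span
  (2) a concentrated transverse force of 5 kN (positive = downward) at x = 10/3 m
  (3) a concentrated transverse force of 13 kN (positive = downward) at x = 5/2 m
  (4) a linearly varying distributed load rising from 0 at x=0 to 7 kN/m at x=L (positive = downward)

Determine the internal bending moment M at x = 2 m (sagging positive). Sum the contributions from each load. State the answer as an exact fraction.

Load 1 — uniform load w=16 kN/m over full span:
  M_1 = wx(L-x)/2 = 16·2·(10-2)/2 = 128 kN·m
Load 2 — point force P=5 kN at a=10/3 m (b=L-a=20/3):
  M_2 = Pbx/L  [x≤a] = 5·(20/3)·2/10 = 20/3 kN·m
Load 3 — point force P=13 kN at a=5/2 m (b=L-a=15/2):
  M_3 = Pbx/L  [x≤a] = 13·(15/2)·2/10 = 39/2 kN·m
Load 4 — triangular load w₀=7 kN/m (0→w₀ over full span):
  M_4 = w₀Lx/6 - w₀x³/(6L) = 7·10·2/6 - 7·2³/(6·10) = 112/5 kN·m
Superposition: M = Σ M_i = 5297/30 kN·m ≈ 176.566667 kN·m

M(2) = 5297/30 kN·m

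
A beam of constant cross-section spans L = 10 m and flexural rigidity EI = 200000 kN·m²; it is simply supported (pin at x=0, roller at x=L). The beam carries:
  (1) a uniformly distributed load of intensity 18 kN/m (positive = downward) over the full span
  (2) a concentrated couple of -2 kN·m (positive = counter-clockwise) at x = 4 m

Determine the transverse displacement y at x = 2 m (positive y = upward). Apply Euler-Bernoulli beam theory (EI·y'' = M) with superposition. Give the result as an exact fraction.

y(2) = -1741/250000 m

Load 1 — uniform load w=18 kN/m over full span:
  y_1 = -wx(L³-2Lx²+x³)/(24EI) = -18·2·(10³-2·10·2²+2³)/(24·200000) = -87/12500 m
Load 2 — applied couple M₀=-2 kN·m at a=4 m (b=L-a=6):
  y_2 = (M₀x³/(6L)+C₁x)/EI  [x≤a] with C₁=M₀(3b²-L²)/(6L)=-4/15 = ((-2)·2³/(6·10)+(-4/15)·2)/200000 = -1/250000 m
Superposition: y = Σ y_i = -1741/250000 m ≈ -0.006964 m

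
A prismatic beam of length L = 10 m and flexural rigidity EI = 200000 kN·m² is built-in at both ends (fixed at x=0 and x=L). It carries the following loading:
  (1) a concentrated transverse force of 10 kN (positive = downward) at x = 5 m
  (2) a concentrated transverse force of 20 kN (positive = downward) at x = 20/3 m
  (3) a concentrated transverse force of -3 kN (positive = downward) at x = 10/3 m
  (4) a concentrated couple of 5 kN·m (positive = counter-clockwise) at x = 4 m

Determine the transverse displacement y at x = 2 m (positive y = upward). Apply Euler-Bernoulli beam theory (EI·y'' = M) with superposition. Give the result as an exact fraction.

Load 1 — point force P=10 kN at a=5 m (b=L-a=5):
  y_1 = -Pb²x²(3aL-(3a+b)x)/(6L³EI)  [x≤a] = -10·5²·2²·(3·5·10-(3·5+5)·2)/(6·10³·200000) = -11/120000 m
Load 2 — point force P=20 kN at a=20/3 m (b=L-a=10/3):
  y_2 = -Pb²x²(3aL-(3a+b)x)/(6L³EI)  [x≤a] = -20·(10/3)²·2²·(3·(20/3)·10-(3·(20/3)+(10/3))·2)/(6·10³·200000) = -23/202500 m
Load 3 — point force P=-3 kN at a=10/3 m (b=L-a=20/3):
  y_3 = -Pb²x²(3aL-(3a+b)x)/(6L³EI)  [x≤a] = -(-3)·(20/3)²·2²·(3·(10/3)·10-(3·(10/3)+(20/3))·2)/(6·10³·200000) = 1/33750 m
Load 4 — applied couple M₀=5 kN·m at a=4 m (b=L-a=6):
  y_4 = (R_Ax³/6 - M_Ax²/2)/EI  [x≤a] with R_A=18/25, M_A=3/5 = ((18/25)·2³/6 - (3/5)·2²/2)/200000 = -3/2500000 m
Superposition: y = Σ y_i = -71611/405000000 m ≈ -0.000177 m

y(2) = -71611/405000000 m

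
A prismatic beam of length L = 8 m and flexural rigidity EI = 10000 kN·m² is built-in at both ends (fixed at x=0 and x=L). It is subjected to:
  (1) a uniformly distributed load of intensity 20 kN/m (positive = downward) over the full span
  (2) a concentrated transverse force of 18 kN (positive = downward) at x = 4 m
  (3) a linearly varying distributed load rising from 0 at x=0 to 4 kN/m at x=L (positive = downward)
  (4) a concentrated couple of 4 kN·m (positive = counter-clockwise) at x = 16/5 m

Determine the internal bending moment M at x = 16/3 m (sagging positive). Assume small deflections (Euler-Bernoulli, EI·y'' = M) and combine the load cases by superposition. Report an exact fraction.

M(16/3) = 91814/2025 kN·m

Load 1 — uniform load w=20 kN/m over full span:
  M_1 = wLx/2 - wL²/12 - wx²/2 = 20·8·(16/3)/2 - 20·8²/12 - 20·(16/3)²/2 = 320/9 kN·m
Load 2 — point force P=18 kN at a=4 m (b=L-a=4):
  M_2 = Pa²(a+3b)(L-x)/L³ - Pa²b/L²  [x>a] = 18·4²·(4+3·4)·(8-(16/3))/8³ - 18·4²·4/8² = 6 kN·m
Load 3 — triangular load w₀=4 kN/m (0→w₀ over full span):
  M_3 = 3w₀Lx/20 - w₀L²/30 - w₀x³/(6L) = 3·4·8·(16/3)/20 - 4·8²/30 - 4·(16/3)³/(6·8) = 1792/405 kN·m
Load 4 — applied couple M₀=4 kN·m at a=16/5 m (b=L-a=24/5):
  M_4 = R_Ax - M_A - M₀  [x>a] with R_A=18/25, M_A=12/25 = (18/25)·(16/3) - (12/25) - 4 = -16/25 kN·m
Superposition: M = Σ M_i = 91814/2025 kN·m ≈ 45.340247 kN·m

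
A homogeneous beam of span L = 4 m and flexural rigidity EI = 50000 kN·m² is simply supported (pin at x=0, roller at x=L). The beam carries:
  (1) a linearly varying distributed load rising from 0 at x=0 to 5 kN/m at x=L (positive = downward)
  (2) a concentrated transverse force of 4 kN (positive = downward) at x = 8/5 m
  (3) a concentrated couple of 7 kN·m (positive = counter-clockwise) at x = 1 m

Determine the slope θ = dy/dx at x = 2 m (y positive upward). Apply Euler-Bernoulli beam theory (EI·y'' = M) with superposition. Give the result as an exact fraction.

Load 1 — triangular load w₀=5 kN/m (0→w₀ over full span):
  θ_1 = -w₀(7L⁴-30L²x²+15x⁴)/(360LEI) = -5·(7·4⁴-30·4²·2²+15·2⁴)/(360·4·50000) = -7/900000 rad
Load 2 — point force P=4 kN at a=8/5 m (b=L-a=12/5):
  θ_2 = -Pa(2L²-6Lx+3x²+a²)/(6LEI)  [x>a] = -4·(8/5)·(2·4²-6·4·2+3·2²+(8/5)²)/(6·4·50000) = 3/390625 rad
Load 3 — applied couple M₀=7 kN·m at a=1 m (b=L-a=3):
  θ_3 = (M₀x²/(2L)-M₀(x-a)+C₁)/EI  [x>a] with C₁=M₀(3b²-L²)/(6L)=77/24 = (7·2²/(2·4)-7·(2-1)+(77/24))/50000 = -7/1200000 rad
Superposition: θ = Σ θ_i = -2669/450000000 rad ≈ -0.000006 rad

θ(2) = -2669/450000000 rad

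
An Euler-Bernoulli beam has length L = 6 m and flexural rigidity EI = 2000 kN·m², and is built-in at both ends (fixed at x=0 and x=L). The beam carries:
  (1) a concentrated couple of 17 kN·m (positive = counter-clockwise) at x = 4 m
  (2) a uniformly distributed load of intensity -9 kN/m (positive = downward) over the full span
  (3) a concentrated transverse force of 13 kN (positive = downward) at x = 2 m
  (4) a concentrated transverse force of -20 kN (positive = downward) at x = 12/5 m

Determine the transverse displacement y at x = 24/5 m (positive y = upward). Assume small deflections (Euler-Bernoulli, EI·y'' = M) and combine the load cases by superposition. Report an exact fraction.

Load 1 — applied couple M₀=17 kN·m at a=4 m (b=L-a=2):
  y_1 = (R_Ax³/6 - M_Ax²/2 - M₀(x-a)²/2)/EI  [x>a] with R_A=34/9, M_A=17/3 = ((34/9)·(24/5)³/6 - (17/3)·(24/5)²/2 - 17·((24/5)-4)²/2)/2000 = -17/31250 m
Load 2 — uniform load w=-9 kN/m over full span:
  y_2 = -wx²(L-x)²/(24EI) = -(-9)·(24/5)²·(6-(24/5))²/(24·2000) = 486/78125 m
Load 3 — point force P=13 kN at a=2 m (b=L-a=4):
  y_3 = -Pa²(L-x)²(3bL-(3b+a)(L-x))/(6L³EI)  [x>a] = -13·2²·(6-(24/5))²·(3·4·6-(3·4+2)·(6-(24/5)))/(6·6³·2000) = -299/187500 m
Load 4 — point force P=-20 kN at a=12/5 m (b=L-a=18/5):
  y_4 = -Pa²(L-x)²(3bL-(3b+a)(L-x))/(6L³EI)  [x>a] = -(-20)·(12/5)²·(6-(24/5))²·(3·(18/5)·6-(3·(18/5)+(12/5))·(6-(24/5)))/(6·6³·2000) = 1224/390625 m
Superposition: y = Σ y_i = 33823/4687500 m ≈ 0.007216 m

y(24/5) = 33823/4687500 m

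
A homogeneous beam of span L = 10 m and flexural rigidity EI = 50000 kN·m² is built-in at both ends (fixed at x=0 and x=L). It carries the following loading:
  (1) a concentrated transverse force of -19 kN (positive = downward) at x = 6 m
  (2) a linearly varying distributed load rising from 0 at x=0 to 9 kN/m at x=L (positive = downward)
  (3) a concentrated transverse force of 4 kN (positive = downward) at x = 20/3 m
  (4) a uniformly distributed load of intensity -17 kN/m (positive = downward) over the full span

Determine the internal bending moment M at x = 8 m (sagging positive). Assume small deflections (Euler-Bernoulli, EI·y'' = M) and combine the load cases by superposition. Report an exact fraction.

M(8) = 3601/375 kN·m

Load 1 — point force P=-19 kN at a=6 m (b=L-a=4):
  M_1 = Pa²(a+3b)(L-x)/L³ - Pa²b/L²  [x>a] = (-19)·6²·(6+3·4)·(10-8)/10³ - (-19)·6²·4/10² = 342/125 kN·m
Load 2 — triangular load w₀=9 kN/m (0→w₀ over full span):
  M_2 = 3w₀Lx/20 - w₀L²/30 - w₀x³/(6L) = 3·9·10·8/20 - 9·10²/30 - 9·8³/(6·10) = 6/5 kN·m
Load 3 — point force P=4 kN at a=20/3 m (b=L-a=10/3):
  M_3 = Pa²(a+3b)(L-x)/L³ - Pa²b/L²  [x>a] = 4·(20/3)²·((20/3)+3·(10/3))·(10-8)/10³ - 4·(20/3)²·(10/3)/10² = 0 kN·m
Load 4 — uniform load w=-17 kN/m over full span:
  M_4 = wLx/2 - wL²/12 - wx²/2 = (-17)·10·8/2 - (-17)·10²/12 - (-17)·8²/2 = 17/3 kN·m
Superposition: M = Σ M_i = 3601/375 kN·m ≈ 9.602667 kN·m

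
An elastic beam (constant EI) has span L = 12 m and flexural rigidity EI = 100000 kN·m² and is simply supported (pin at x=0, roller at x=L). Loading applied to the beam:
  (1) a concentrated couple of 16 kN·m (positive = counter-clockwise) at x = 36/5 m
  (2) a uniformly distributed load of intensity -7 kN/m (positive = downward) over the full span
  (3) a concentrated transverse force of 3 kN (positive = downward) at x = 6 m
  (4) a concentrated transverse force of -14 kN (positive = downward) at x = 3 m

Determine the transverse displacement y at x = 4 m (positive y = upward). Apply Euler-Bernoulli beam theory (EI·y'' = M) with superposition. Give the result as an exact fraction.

Load 1 — applied couple M₀=16 kN·m at a=36/5 m (b=L-a=24/5):
  y_1 = (M₀x³/(6L)+C₁x)/EI  [x≤a] with C₁=M₀(3b²-L²)/(6L)=-416/25 = (16·4³/(6·12)+(-416/25)·4)/100000 = -368/703125 m
Load 2 — uniform load w=-7 kN/m over full span:
  y_2 = -wx(L³-2Lx²+x³)/(24EI) = -(-7)·4·(12³-2·12·4²+4³)/(24·100000) = 154/9375 m
Load 3 — point force P=3 kN at a=6 m (b=L-a=6):
  y_3 = -Pbx(L²-b²-x²)/(6LEI)  [x≤a] = -3·6·4·(12²-6²-4²)/(6·12·100000) = -23/25000 m
Load 4 — point force P=-14 kN at a=3 m (b=L-a=9):
  y_4 = -Pa(L-x)(2Lx-a²-x²)/(6LEI)  [x>a] = -(-14)·3·(12-4)·(2·12·4-3²-4²)/(6·12·100000) = 497/150000 m
Superposition: y = Σ y_i = 205837/11250000 m ≈ 0.018297 m

y(4) = 205837/11250000 m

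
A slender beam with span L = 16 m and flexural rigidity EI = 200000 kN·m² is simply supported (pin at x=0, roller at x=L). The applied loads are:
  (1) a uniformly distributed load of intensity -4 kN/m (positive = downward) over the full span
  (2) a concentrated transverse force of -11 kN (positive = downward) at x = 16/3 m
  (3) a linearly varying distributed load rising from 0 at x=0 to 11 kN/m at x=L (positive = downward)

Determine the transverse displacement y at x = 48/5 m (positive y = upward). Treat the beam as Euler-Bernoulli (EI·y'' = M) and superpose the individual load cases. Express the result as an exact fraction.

y(48/5) = -11308288/3955078125 m

Load 1 — uniform load w=-4 kN/m over full span:
  y_1 = -wx(L³-2Lx²+x³)/(24EI) = -(-4)·(48/5)·(16³-2·16·(48/5)²+(48/5)³)/(24·200000) = 31744/1953125 m
Load 2 — point force P=-11 kN at a=16/3 m (b=L-a=32/3):
  y_2 = -Pa(L-x)(2Lx-a²-x²)/(6LEI)  [x>a] = -(-11)·(16/3)·(16-(48/5))·(2·16·(48/5)-(16/3)²-(48/5)²)/(6·16·200000) = 115456/31640625 m
Load 3 — triangular load w₀=11 kN/m (0→w₀ over full span):
  y_3 = -w₀x(7L⁴-10L²x²+3x⁴)/(360LEI) = -11·(48/5)·(7·16⁴-10·16²·(48/5)²+3·(48/5)⁴)/(360·16·200000) = -3334144/146484375 m
Superposition: y = Σ y_i = -11308288/3955078125 m ≈ -0.002859 m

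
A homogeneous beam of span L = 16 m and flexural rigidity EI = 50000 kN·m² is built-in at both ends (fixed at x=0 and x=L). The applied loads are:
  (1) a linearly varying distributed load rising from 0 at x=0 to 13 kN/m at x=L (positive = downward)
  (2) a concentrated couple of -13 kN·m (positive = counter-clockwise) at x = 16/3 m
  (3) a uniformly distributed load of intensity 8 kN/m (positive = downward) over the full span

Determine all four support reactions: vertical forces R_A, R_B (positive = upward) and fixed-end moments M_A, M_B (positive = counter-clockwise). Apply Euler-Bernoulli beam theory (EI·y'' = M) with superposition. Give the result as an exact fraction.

Load 1 — triangular load w₀=13 kN/m (0→w₀ over full span):
  R_A = 3w₀L/20 = 3·13·16/20 = 156/5 kN
  M_A = w₀L²/30 = 13·16²/30 = 1664/15 kN·m
  R_B = 7w₀L/20 = 7·13·16/20 = 364/5 kN
  M_B = -w₀L²/20 = -13·16²/20 = -832/5 kN·m
Load 2 — applied couple M₀=-13 kN·m at a=16/3 m (b=L-a=32/3):
  R_A = 6M₀ab/L³ = 6·(-13)·(16/3)·(32/3)/16³ = -13/12 kN
  M_A = M₀b(2a-b)/L² = (-13)·(32/3)·(2·(16/3)-(32/3))/16² = 0 kN·m
  R_B = -6M₀ab/L³ = -6·(-13)·(16/3)·(32/3)/16³ = 13/12 kN
  M_B = M₀a(2b-a)/L² = (-13)·(16/3)·(2·(32/3)-(16/3))/16² = -13/3 kN·m
Load 3 — uniform load w=8 kN/m over full span:
  R_A = wL/2 = 8·16/2 = 64 kN
  M_A = wL²/12 = 8·16²/12 = 512/3 kN·m
  R_B = wL/2 = 8·16/2 = 64 kN
  M_B = -wL²/12 = -8·16²/12 = -512/3 kN·m
Superposition: R_A = 5647/60 kN, M_A = 1408/5 kN·m, R_B = 8273/60 kN, M_B = -1707/5 kN·m

R_A = 5647/60 kN, M_A = 1408/5 kN·m, R_B = 8273/60 kN, M_B = -1707/5 kN·m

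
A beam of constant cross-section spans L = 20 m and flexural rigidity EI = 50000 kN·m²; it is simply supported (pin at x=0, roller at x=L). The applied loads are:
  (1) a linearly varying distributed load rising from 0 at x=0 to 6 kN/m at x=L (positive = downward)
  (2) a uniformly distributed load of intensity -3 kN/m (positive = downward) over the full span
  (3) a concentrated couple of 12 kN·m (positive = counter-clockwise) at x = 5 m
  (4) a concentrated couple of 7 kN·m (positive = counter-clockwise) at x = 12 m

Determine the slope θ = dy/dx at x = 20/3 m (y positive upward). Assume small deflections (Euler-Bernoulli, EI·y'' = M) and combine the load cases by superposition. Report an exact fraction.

Load 1 — triangular load w₀=6 kN/m (0→w₀ over full span):
  θ_1 = -w₀(7L⁴-30L²x²+15x⁴)/(360LEI) = -6·(7·20⁴-30·20²·(20/3)²+15·(20/3)⁴)/(360·20·50000) = -104/10125 rad
Load 2 — uniform load w=-3 kN/m over full span:
  θ_2 = -w(L³-6Lx²+4x³)/(24EI) = -(-3)·(20³-6·20·(20/3)²+4·(20/3)³)/(24·50000) = 13/1350 rad
Load 3 — applied couple M₀=12 kN·m at a=5 m (b=L-a=15):
  θ_3 = (M₀x²/(2L)-M₀(x-a)+C₁)/EI  [x>a] with C₁=M₀(3b²-L²)/(6L)=55/2 = (12·(20/3)²/(2·20)-12·((20/3)-5)+(55/2))/50000 = 1/2400 rad
Load 4 — applied couple M₀=7 kN·m at a=12 m (b=L-a=8):
  θ_4 = (M₀x²/(2L)+C₁)/EI  [x≤a] with C₁=M₀(3b²-L²)/(6L)=-182/15 = (7·(20/3)²/(2·20)+(-182/15))/50000 = -49/562500 rad
Superposition: θ = Σ θ_i = -12653/40500000 rad ≈ -0.000312 rad

θ(20/3) = -12653/40500000 rad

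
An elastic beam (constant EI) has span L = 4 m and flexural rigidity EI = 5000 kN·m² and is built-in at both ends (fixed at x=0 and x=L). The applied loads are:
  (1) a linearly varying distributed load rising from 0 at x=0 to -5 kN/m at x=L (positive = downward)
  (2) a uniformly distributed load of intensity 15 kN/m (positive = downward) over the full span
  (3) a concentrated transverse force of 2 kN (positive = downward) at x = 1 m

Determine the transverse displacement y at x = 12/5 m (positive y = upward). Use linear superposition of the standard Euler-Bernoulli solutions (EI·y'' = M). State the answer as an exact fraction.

Load 1 — triangular load w₀=-5 kN/m (0→w₀ over full span):
  y_1 = -w₀x²(L-x)²(x+2L)/(120LEI) = -(-5)·(12/5)²·(4-(12/5))²·((12/5)+2·4)/(120·4·5000) = 624/1953125 m
Load 2 — uniform load w=15 kN/m over full span:
  y_2 = -wx²(L-x)²/(24EI) = -15·(12/5)²·(4-(12/5))²/(24·5000) = -144/78125 m
Load 3 — point force P=2 kN at a=1 m (b=L-a=3):
  y_3 = -Pa²(L-x)²(3bL-(3b+a)(L-x))/(6L³EI)  [x>a] = -2·1²·(4-(12/5))²·(3·3·4-(3·3+1)·(4-(12/5)))/(6·4³·5000) = -1/18750 m
Superposition: y = Σ y_i = -18481/11718750 m ≈ -0.001577 m

y(12/5) = -18481/11718750 m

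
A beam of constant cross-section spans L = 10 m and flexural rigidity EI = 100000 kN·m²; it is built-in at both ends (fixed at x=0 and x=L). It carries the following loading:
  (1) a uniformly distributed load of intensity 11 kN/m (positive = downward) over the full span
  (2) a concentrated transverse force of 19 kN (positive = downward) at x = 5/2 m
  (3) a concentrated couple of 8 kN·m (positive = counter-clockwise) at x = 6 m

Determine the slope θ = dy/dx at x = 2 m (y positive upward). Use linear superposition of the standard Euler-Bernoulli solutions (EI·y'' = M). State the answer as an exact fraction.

θ(2) = -112191/100000000 rad

Load 1 — uniform load w=11 kN/m over full span:
  θ_1 = -wx(L-x)(L-2x)/(12EI) = -11·2·(10-2)·(10-2·2)/(12·100000) = -11/12500 rad
Load 2 — point force P=19 kN at a=5/2 m (b=L-a=15/2):
  θ_2 = -Pb²x(2aL-(3a+b)x)/(2L³EI)  [x≤a] = -19·(15/2)²·2·(2·(5/2)·10-(3·(5/2)+(15/2))·2)/(2·10³·100000) = -171/800000 rad
Load 3 — applied couple M₀=8 kN·m at a=6 m (b=L-a=4):
  θ_3 = (R_Ax²/2 - M_Ax)/EI  [x≤a] with R_A=144/125, M_A=64/25 = ((144/125)·2²/2 - (64/25)·2)/100000 = -11/390625 rad
Superposition: θ = Σ θ_i = -112191/100000000 rad ≈ -0.001122 rad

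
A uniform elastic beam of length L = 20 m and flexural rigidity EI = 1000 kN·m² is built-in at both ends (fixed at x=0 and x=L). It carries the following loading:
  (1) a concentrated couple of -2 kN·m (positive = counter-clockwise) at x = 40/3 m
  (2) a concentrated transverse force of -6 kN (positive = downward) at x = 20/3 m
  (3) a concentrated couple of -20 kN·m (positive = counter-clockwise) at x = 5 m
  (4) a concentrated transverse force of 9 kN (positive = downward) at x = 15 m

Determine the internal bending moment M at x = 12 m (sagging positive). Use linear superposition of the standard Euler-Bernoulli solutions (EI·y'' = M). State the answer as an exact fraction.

Load 1 — applied couple M₀=-2 kN·m at a=40/3 m (b=L-a=20/3):
  M_1 = R_Ax - M_A  [x≤a] with R_A=-2/15, M_A=-2/3 = (-2/15)·12 - (-2/3) = -14/15 kN·m
Load 2 — point force P=-6 kN at a=20/3 m (b=L-a=40/3):
  M_2 = Pa²(a+3b)(L-x)/L³ - Pa²b/L²  [x>a] = (-6)·(20/3)²·((20/3)+3·(40/3))·(20-12)/20³ - (-6)·(20/3)²·(40/3)/20² = -32/9 kN·m
Load 3 — applied couple M₀=-20 kN·m at a=5 m (b=L-a=15):
  M_3 = R_Ax - M_A - M₀  [x>a] with R_A=-9/8, M_A=15/4 = (-9/8)·12 - (15/4) - (-20) = 11/4 kN·m
Load 4 — point force P=9 kN at a=15 m (b=L-a=5):
  M_4 = Pb²(3a+b)x/L³ - Pab²/L²  [x≤a] = 9·5²·(3·15+5)·12/20³ - 9·15·5²/20² = 135/16 kN·m
Superposition: M = Σ M_i = 4823/720 kN·m ≈ 6.698611 kN·m

M(12) = 4823/720 kN·m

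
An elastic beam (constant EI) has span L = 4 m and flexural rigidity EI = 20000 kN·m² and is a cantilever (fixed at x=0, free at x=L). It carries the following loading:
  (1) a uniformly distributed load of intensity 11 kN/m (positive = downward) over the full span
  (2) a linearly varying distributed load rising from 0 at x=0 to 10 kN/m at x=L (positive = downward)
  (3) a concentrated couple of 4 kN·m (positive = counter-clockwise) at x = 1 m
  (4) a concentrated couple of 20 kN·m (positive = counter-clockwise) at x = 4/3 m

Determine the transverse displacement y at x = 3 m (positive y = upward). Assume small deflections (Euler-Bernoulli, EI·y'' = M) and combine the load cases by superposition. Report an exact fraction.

y(3) = -45787/2880000 m

Load 1 — uniform load w=11 kN/m over full span:
  y_1 = -wx²(x²-4Lx+6L²)/(24EI) = -11·3²·(3²-4·4·3+6·4²)/(24·20000) = -1881/160000 m
Load 2 — triangular load w₀=10 kN/m (0→w₀ over full span):
  y_2 = (w₀Lx³/12-w₀L²x²/6-w₀x⁵/(120L))/EI = (10·4·3³/12-10·4²·3²/6-10·3⁵/(120·4))/20000 = -2481/320000 m
Load 3 — applied couple M₀=4 kN·m at a=1 m (b=L-a=3):
  y_3 = M₀a(2x-a)/(2EI)  [x>a] = 4·1·(2·3-1)/(2·20000) = 1/2000 m
Load 4 — applied couple M₀=20 kN·m at a=4/3 m (b=L-a=8/3):
  y_4 = M₀a(2x-a)/(2EI)  [x>a] = 20·(4/3)·(2·3-(4/3))/(2·20000) = 7/2250 m
Superposition: y = Σ y_i = -45787/2880000 m ≈ -0.015898 m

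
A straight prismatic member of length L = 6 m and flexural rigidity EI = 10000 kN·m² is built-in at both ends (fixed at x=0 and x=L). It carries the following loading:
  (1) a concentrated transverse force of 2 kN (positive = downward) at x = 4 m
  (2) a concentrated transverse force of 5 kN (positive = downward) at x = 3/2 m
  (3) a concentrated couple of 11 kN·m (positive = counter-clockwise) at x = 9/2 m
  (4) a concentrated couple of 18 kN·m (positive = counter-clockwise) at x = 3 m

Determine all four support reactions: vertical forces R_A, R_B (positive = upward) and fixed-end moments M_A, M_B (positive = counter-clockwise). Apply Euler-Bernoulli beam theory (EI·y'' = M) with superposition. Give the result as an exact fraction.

R_A = 9763/864 kN, M_A = 3757/288 kN·m, R_B = -3715/864 kN, M_B = -215/288 kN·m

Load 1 — point force P=2 kN at a=4 m (b=L-a=2):
  R_A = Pb²(3a+b)/L³ = 2·2²·(3·4+2)/6³ = 14/27 kN
  M_A = Pab²/L² = 2·4·2²/6² = 8/9 kN·m
  R_B = Pa²(a+3b)/L³ = 2·4²·(4+3·2)/6³ = 40/27 kN
  M_B = -Pa²b/L² = -2·4²·2/6² = -16/9 kN·m
Load 2 — point force P=5 kN at a=3/2 m (b=L-a=9/2):
  R_A = Pb²(3a+b)/L³ = 5·(9/2)²·(3·(3/2)+(9/2))/6³ = 135/32 kN
  M_A = Pab²/L² = 5·(3/2)·(9/2)²/6² = 135/32 kN·m
  R_B = Pa²(a+3b)/L³ = 5·(3/2)²·((3/2)+3·(9/2))/6³ = 25/32 kN
  M_B = -Pa²b/L² = -5·(3/2)²·(9/2)/6² = -45/32 kN·m
Load 3 — applied couple M₀=11 kN·m at a=9/2 m (b=L-a=3/2):
  R_A = 6M₀ab/L³ = 6·11·(9/2)·(3/2)/6³ = 33/16 kN
  M_A = M₀b(2a-b)/L² = 11·(3/2)·(2·(9/2)-(3/2))/6² = 55/16 kN·m
  R_B = -6M₀ab/L³ = -6·11·(9/2)·(3/2)/6³ = -33/16 kN
  M_B = M₀a(2b-a)/L² = 11·(9/2)·(2·(3/2)-(9/2))/6² = -33/16 kN·m
Load 4 — applied couple M₀=18 kN·m at a=3 m (b=L-a=3):
  R_A = 6M₀ab/L³ = 6·18·3·3/6³ = 9/2 kN
  M_A = M₀b(2a-b)/L² = 18·3·(2·3-3)/6² = 9/2 kN·m
  R_B = -6M₀ab/L³ = -6·18·3·3/6³ = -9/2 kN
  M_B = M₀a(2b-a)/L² = 18·3·(2·3-3)/6² = 9/2 kN·m
Superposition: R_A = 9763/864 kN, M_A = 3757/288 kN·m, R_B = -3715/864 kN, M_B = -215/288 kN·m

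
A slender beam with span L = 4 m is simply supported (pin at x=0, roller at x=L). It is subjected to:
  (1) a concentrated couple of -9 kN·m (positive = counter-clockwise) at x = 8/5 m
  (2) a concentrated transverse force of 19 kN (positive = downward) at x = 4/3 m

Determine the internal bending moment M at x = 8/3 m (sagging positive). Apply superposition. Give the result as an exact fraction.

M(8/3) = 103/9 kN·m

Load 1 — applied couple M₀=-9 kN·m at a=8/5 m (b=L-a=12/5):
  M_1 = M₀x/L - M₀  [x>a] = (-9)·(8/3)/4 - (-9) = 3 kN·m
Load 2 — point force P=19 kN at a=4/3 m (b=L-a=8/3):
  M_2 = Pa(L-x)/L  [x>a] = 19·(4/3)·(4-(8/3))/4 = 76/9 kN·m
Superposition: M = Σ M_i = 103/9 kN·m ≈ 11.444444 kN·m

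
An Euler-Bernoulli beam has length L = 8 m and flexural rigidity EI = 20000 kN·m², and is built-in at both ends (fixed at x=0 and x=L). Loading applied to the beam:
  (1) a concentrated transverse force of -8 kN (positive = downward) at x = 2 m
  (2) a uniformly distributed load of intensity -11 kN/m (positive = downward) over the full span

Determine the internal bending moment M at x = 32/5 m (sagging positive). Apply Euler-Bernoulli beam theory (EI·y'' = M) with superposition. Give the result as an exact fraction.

M(32/5) = 251/75 kN·m

Load 1 — point force P=-8 kN at a=2 m (b=L-a=6):
  M_1 = Pa²(a+3b)(L-x)/L³ - Pa²b/L²  [x>a] = (-8)·2²·(2+3·6)·(8-(32/5))/8³ - (-8)·2²·6/8² = 1 kN·m
Load 2 — uniform load w=-11 kN/m over full span:
  M_2 = wLx/2 - wL²/12 - wx²/2 = (-11)·8·(32/5)/2 - (-11)·8²/12 - (-11)·(32/5)²/2 = 176/75 kN·m
Superposition: M = Σ M_i = 251/75 kN·m ≈ 3.346667 kN·m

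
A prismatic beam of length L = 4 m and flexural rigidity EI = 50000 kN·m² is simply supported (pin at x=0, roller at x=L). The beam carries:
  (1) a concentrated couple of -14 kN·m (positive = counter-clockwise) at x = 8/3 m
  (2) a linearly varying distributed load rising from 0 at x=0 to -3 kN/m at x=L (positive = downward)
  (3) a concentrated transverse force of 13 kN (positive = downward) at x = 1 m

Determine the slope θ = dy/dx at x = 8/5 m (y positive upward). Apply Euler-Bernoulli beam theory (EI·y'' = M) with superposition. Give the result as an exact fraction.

Load 1 — applied couple M₀=-14 kN·m at a=8/3 m (b=L-a=4/3):
  θ_1 = (M₀x²/(2L)+C₁)/EI  [x≤a] with C₁=M₀(3b²-L²)/(6L)=56/9 = ((-14)·(8/5)²/(2·4)+(56/9))/50000 = 49/1406250 rad
Load 2 — triangular load w₀=-3 kN/m (0→w₀ over full span):
  θ_2 = -w₀(7L⁴-30L²x²+15x⁴)/(360LEI) = -(-3)·(7·4⁴-30·4²·(8/5)²+15·(8/5)⁴)/(360·4·50000) = 323/11718750 rad
Load 3 — point force P=13 kN at a=1 m (b=L-a=3):
  θ_3 = -Pa(2L²-6Lx+3x²+a²)/(6LEI)  [x>a] = -13·1·(2·4²-6·4·(8/5)+3·(8/5)²+1²)/(6·4·50000) = -247/10000000 rad
Superposition: θ = Σ θ_i = 84841/2250000000 rad ≈ 0.000038 rad

θ(8/5) = 84841/2250000000 rad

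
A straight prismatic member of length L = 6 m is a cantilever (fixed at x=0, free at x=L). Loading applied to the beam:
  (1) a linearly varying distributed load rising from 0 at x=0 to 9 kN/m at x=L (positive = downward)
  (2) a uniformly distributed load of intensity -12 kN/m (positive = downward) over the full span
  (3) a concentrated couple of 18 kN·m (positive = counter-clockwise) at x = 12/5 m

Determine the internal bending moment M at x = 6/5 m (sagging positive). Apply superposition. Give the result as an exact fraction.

M(6/5) = 10026/125 kN·m

Load 1 — triangular load w₀=9 kN/m (0→w₀ over full span):
  M_1 = w₀Lx/2 - w₀L²/3 - w₀x³/(6L) = 9·6·(6/5)/2 - 9·6²/3 - 9·(6/5)³/(6·6) = -9504/125 kN·m
Load 2 — uniform load w=-12 kN/m over full span:
  M_2 = -w(L-x)²/2 = -(-12)·(6-(6/5))²/2 = 3456/25 kN·m
Load 3 — applied couple M₀=18 kN·m at a=12/5 m (b=L-a=18/5):
  M_3 = M₀  [x≤a] = 18 = 18 kN·m
Superposition: M = Σ M_i = 10026/125 kN·m ≈ 80.208000 kN·m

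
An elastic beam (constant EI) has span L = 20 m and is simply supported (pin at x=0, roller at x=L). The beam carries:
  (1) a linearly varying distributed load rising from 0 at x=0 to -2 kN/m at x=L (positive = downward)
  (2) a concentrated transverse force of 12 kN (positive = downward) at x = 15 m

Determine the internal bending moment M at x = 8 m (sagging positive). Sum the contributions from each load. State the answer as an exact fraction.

M(8) = -104/5 kN·m

Load 1 — triangular load w₀=-2 kN/m (0→w₀ over full span):
  M_1 = w₀Lx/6 - w₀x³/(6L) = (-2)·20·8/6 - (-2)·8³/(6·20) = -224/5 kN·m
Load 2 — point force P=12 kN at a=15 m (b=L-a=5):
  M_2 = Pbx/L  [x≤a] = 12·5·8/20 = 24 kN·m
Superposition: M = Σ M_i = -104/5 kN·m ≈ -20.800000 kN·m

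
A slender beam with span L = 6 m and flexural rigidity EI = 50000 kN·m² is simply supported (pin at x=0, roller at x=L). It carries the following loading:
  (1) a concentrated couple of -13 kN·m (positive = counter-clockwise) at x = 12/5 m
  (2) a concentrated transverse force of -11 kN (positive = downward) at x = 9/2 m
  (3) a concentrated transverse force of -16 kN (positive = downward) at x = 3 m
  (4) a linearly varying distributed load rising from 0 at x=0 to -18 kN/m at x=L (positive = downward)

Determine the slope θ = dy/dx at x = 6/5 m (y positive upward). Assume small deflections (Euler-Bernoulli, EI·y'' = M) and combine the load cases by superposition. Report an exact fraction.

θ(6/5) = 2080559/1000000000 rad

Load 1 — applied couple M₀=-13 kN·m at a=12/5 m (b=L-a=18/5):
  θ_1 = (M₀x²/(2L)+C₁)/EI  [x≤a] with C₁=M₀(3b²-L²)/(6L)=-26/25 = ((-13)·(6/5)²/(2·6)+(-26/25))/50000 = -13/250000 rad
Load 2 — point force P=-11 kN at a=9/2 m (b=L-a=3/2):
  θ_2 = -Pb(L²-b²-3x²)/(6LEI)  [x≤a] = -(-11)·(3/2)·(6²-(3/2)²-3·(6/5)²)/(6·6·50000) = 10791/40000000 rad
Load 3 — point force P=-16 kN at a=3 m (b=L-a=3):
  θ_3 = -Pb(L²-b²-3x²)/(6LEI)  [x≤a] = -(-16)·3·(6²-3²-3·(6/5)²)/(6·6·50000) = 189/312500 rad
Load 4 — triangular load w₀=-18 kN/m (0→w₀ over full span):
  θ_4 = -w₀(7L⁴-30L²x²+15x⁴)/(360LEI) = -(-18)·(7·6⁴-30·6²·(6/5)²+15·(6/5)⁴)/(360·6·50000) = 2457/1953125 rad
Superposition: θ = Σ θ_i = 2080559/1000000000 rad ≈ 0.002081 rad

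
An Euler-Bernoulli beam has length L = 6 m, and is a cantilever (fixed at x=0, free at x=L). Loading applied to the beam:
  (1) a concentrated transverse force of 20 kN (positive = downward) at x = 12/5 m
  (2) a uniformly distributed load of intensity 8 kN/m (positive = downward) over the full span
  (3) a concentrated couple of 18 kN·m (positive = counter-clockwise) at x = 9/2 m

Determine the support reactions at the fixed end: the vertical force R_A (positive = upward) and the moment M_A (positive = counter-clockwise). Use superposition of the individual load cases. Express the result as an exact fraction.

Load 1 — point force P=20 kN at a=12/5 m (b=L-a=18/5):
  R_A = P = 20 kN
  M_A = Pa = 20·(12/5) = 48 kN·m
Load 2 — uniform load w=8 kN/m over full span:
  R_A = wL = 8·6 = 48 kN
  M_A = wL²/2 = 8·6²/2 = 144 kN·m
Load 3 — applied couple M₀=18 kN·m at a=9/2 m (b=L-a=3/2):
  R_A = 0 kN
  M_A = -M₀ = -18 kN·m
Superposition: R_A = 68 kN, M_A = 174 kN·m

R_A = 68 kN, M_A = 174 kN·m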